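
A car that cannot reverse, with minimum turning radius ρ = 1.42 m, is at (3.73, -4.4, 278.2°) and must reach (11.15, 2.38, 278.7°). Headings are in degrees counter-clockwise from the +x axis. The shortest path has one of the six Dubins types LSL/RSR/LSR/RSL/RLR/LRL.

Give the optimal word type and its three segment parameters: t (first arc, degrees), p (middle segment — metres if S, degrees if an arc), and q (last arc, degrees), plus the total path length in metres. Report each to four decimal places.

LSR: t = 157.0581°, p = 7.3265 m, q = 156.5581°, L = 15.0991 m

Let ψ = atan2(Δy, Δx) = atan2(6.78, 7.42) = 42.4194° be the start→goal bearing.
Normalize: d = |goal − start| / ρ = 10.051109/1.42 = 7.078246, α = (θ_start − ψ) mod 360° = 235.7806° = 4.115148 rad, β = (θ_goal − ψ) mod 360° = 236.2806° = 4.123874 rad.
Common terms: sin α = -0.826890, cos α = -0.562363, sin β = -0.831766, cos β = -0.555126, cos(α−β) = 0.999962, d² = 50.101567. Work in radians in the unit-radius frame; every candidate has L = ρ·(t + p + q).
LSL: p² = 2 + d² − 2cos(α−β) + 2d(sin α − sin β) = 50.170670; p = √p² = 7.083126; φ = atan2(cos β − cos α, d + sin α − sin β) = 0.001022 rad; t = (φ − α) mod 2π = 2.169059 rad, q = (β − φ) mod 2π = 4.122853 rad → L = 1.42·(2.169059 + 7.083126 + 4.122853) = 1.42·13.375038 = 18.992554 m
RSR: p² = 2 + d² − 2cos(α−β) + 2d(sin β − sin α) = 50.032616; p = √p² = 7.073374; φ = atan2(cos α − cos β, d − sin α + sin β) = -0.001023 rad; t = (α − φ) mod 2π = 4.116171 rad, q = (φ − β) mod 2π = 2.158288 rad → L = 1.42·(4.116171 + 7.073374 + 2.158288) = 1.42·13.347832 = 18.953922 m
LSR: p² = d² − 2 + 2cos(α−β) + 2d(sin α + sin β) = 26.620735; p = √p² = 5.159529; φ = atan2(−cos α − cos β, d + sin α + sin β) − atan2(−2, p) = 0.573144 rad; t = (φ − α) mod 2π = 2.741182 rad, q = (φ − β) mod 2π = 2.732455 rad → L = 1.42·(2.741182 + 5.159529 + 2.732455) = 1.42·10.633165 = 15.099094 m
RSL: p² = d² − 2 + 2cos(α−β) − 2d(sin α + sin β) = 73.582247; p = √p² = 8.578010; φ = atan2(cos α + cos β, d − sin α − sin β) − atan2(2, p) = -0.356276 rad; t = (α − φ) mod 2π = 4.471424 rad, q = (β − φ) mod 2π = 4.480150 rad → L = 1.42·(4.471424 + 8.578010 + 4.480150) = 1.42·17.529584 = 24.892009 m
RLR: c = (6 − d² + 2cos(α−β) + 2d(sin α − sin β))/8 = -5.254077, |c| > 1 → infeasible
LRL: c = (6 − d² + 2cos(α−β) − 2d(sin α − sin β))/8 = -5.271334, |c| > 1 → infeasible
Shortest: LSR with L = 15.099094 m ≈ 15.0991 m
Convert LSR to answer units (arcs ×180/π): t = 2.741182·180/π = 157.0581°, p = ρ·p = 1.42·5.159529 = 7.3265 m, q = 2.732455·180/π = 156.5581°, L = 15.0991 m.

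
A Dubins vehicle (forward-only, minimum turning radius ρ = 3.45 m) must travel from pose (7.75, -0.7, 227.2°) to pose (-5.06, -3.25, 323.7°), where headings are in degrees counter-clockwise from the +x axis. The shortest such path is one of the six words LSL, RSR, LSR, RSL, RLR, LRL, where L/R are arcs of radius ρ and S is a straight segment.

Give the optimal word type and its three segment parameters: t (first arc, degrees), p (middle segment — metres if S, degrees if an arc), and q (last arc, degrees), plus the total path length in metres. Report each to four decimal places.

RSL: t = 87.0470°, p = 4.9691 m, q = 183.5470°, L = 21.2626 m

Let ψ = atan2(Δy, Δx) = atan2(-2.55, -12.81) = -168.7417° be the start→goal bearing.
Normalize: d = |goal − start| / ρ = 13.061340/3.45 = 3.785896, α = (θ_start − ψ) mod 360° = 35.9417° = 0.627301 rad, β = (θ_goal − ψ) mod 360° = 132.4417° = 2.311543 rad.
Common terms: sin α = 0.586962, cos α = 0.809615, sin β = 0.737965, cos β = -0.674839, cos(α−β) = -0.113203, d² = 14.333006. Work in radians in the unit-radius frame; every candidate has L = ρ·(t + p + q).
LSL: p² = 2 + d² − 2cos(α−β) + 2d(sin α − sin β) = 15.416049; p = √p² = 3.926328; φ = atan2(cos β − cos α, d + sin α − sin β) = -0.387718 rad; t = (φ − α) mod 2π = 5.268166 rad, q = (β − φ) mod 2π = 2.699262 rad → L = 3.45·(5.268166 + 3.926328 + 2.699262) = 3.45·11.893756 = 41.033457 m
RSR: p² = 2 + d² − 2cos(α−β) + 2d(sin β − sin α) = 17.702775; p = √p² = 4.207467; φ = atan2(cos α − cos β, d − sin α + sin β) = 0.360577 rad; t = (α − φ) mod 2π = 0.266724 rad, q = (φ − β) mod 2π = 4.332219 rad → L = 3.45·(0.266724 + 4.207467 + 4.332219) = 3.45·8.806409 = 30.382112 m
LSR: p² = d² − 2 + 2cos(α−β) + 2d(sin α + sin β) = 22.138663; p = √p² = 4.705174; φ = atan2(−cos α − cos β, d + sin α + sin β) − atan2(−2, p) = 0.375560 rad; t = (φ − α) mod 2π = 6.031445 rad, q = (φ − β) mod 2π = 4.347202 rad → L = 3.45·(6.031445 + 4.705174 + 4.347202) = 3.45·15.083821 = 52.039183 m
RSL: p² = d² − 2 + 2cos(α−β) − 2d(sin α + sin β) = 2.074535; p = √p² = 1.440325; φ = atan2(cos α + cos β, d − sin α − sin β) − atan2(2, p) = -0.891956 rad; t = (α − φ) mod 2π = 1.519257 rad, q = (β − φ) mod 2π = 3.203499 rad → L = 3.45·(1.519257 + 1.440325 + 3.203499) = 3.45·6.163081 = 21.262628 m
RLR: c = (6 − d² + 2cos(α−β) + 2d(sin α − sin β))/8 = -1.212847, |c| > 1 → infeasible
LRL: c = (6 − d² + 2cos(α−β) − 2d(sin α − sin β))/8 = -0.927006; p = 2π − arccos c = 3.526039 rad; φ = atan2(cos β − cos α, d + sin α − sin β) = -0.387718 rad; t = (φ − α + p/2) mod 2π = 0.748001 rad, q = (β − α − t + p) mod 2π = 4.462281 rad → L = 3.45·(0.748001 + 3.526039 + 4.462281) = 3.45·8.736321 = 30.140309 m
Shortest: RSL with L = 21.262628 m ≈ 21.2626 m
Convert RSL to answer units (arcs ×180/π): t = 1.519257·180/π = 87.0470°, p = ρ·p = 3.45·1.440325 = 4.9691 m, q = 3.203499·180/π = 183.5470°, L = 21.2626 m.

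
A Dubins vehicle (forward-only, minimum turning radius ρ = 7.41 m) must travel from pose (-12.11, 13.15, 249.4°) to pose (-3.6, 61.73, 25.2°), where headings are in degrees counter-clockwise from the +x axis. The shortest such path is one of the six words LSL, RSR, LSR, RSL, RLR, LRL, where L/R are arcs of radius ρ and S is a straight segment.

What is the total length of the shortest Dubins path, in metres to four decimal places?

Let ψ = atan2(Δy, Δx) = atan2(48.58, 8.51) = 80.0640° be the start→goal bearing.
Normalize: d = |goal − start| / ρ = 49.319737/7.41 = 6.655835, α = (θ_start − ψ) mod 360° = 169.3360° = 2.955470 rad, β = (θ_goal − ψ) mod 360° = 305.1360° = 5.325627 rad.
Common terms: sin α = 0.185050, cos α = -0.982729, sin β = -0.817789, cos β = 0.575519, cos(α−β) = -0.716911, d² = 44.300140. Work in radians in the unit-radius frame; every candidate has L = ρ·(t + p + q).
LSL: p² = 2 + d² − 2cos(α−β) + 2d(sin α − sin β) = 61.083412; p = √p² = 7.815588; φ = atan2(cos β − cos α, d + sin α − sin β) = 0.200722 rad; t = (φ − α) mod 2π = 3.528437 rad, q = (β − φ) mod 2π = 5.124905 rad → L = 7.41·(3.528437 + 7.815588 + 5.124905) = 7.41·16.468930 = 122.034773 m
RSR: p² = 2 + d² − 2cos(α−β) + 2d(sin β − sin α) = 34.384510; p = √p² = 5.863831; φ = atan2(cos α − cos β, d − sin α + sin β) = -0.268970 rad; t = (α − φ) mod 2π = 3.224441 rad, q = (φ − β) mod 2π = 0.688588 rad → L = 7.41·(3.224441 + 5.863831 + 0.688588) = 7.41·9.776859 = 72.446524 m
LSR: p² = d² − 2 + 2cos(α−β) + 2d(sin α + sin β) = 32.443507; p = √p² = 5.695920; φ = atan2(−cos α − cos β, d + sin α + sin β) − atan2(−2, p) = 0.405185 rad; t = (φ − α) mod 2π = 3.732900 rad, q = (φ − β) mod 2π = 1.362743 rad → L = 7.41·(3.732900 + 5.695920 + 1.362743) = 7.41·10.791564 = 79.965487 m
RSL: p² = d² − 2 + 2cos(α−β) − 2d(sin α + sin β) = 49.289130; p = √p² = 7.020622; φ = atan2(cos α + cos β, d − sin α − sin β) − atan2(2, p) = -0.333335 rad; t = (α − φ) mod 2π = 3.288806 rad, q = (β − φ) mod 2π = 5.658963 rad → L = 7.41·(3.288806 + 7.020622 + 5.658963) = 7.41·15.968390 = 118.325769 m
RLR: c = (6 − d² + 2cos(α−β) + 2d(sin α − sin β))/8 = -3.298064, |c| > 1 → infeasible
LRL: c = (6 − d² + 2cos(α−β) − 2d(sin α − sin β))/8 = -6.635427, |c| > 1 → infeasible
Shortest: RSR with L = 72.446524 m ≈ 72.4465 m

72.4465 m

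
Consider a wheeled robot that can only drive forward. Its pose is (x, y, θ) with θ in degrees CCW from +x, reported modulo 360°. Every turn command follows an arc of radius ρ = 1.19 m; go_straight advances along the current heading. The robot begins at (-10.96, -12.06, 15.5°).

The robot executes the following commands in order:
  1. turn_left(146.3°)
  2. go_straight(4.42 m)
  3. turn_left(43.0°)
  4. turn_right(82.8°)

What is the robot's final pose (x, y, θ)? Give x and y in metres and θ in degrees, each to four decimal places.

set_pose: (x, y, θ) = (-10.9600, -12.0600, 15.5000°), ρ = 1.19
turn_left(146.3°): centre at ρ to the left, rotate +146.3° → (-10.9063, -9.7828, 161.8000°)
go_straight(4.42): x += 4.42·cos θ, y += 4.42·sin θ → (-15.1052, -8.4023, 161.8000°)
turn_left(43.0°): centre at ρ to the left, rotate +43.0° → (-15.9760, -8.4525, 204.8000°)
turn_right(82.8°): centre at ρ to the right, rotate −82.8° → (-17.4844, -8.0029, 122.0000°)

(-17.4844, -8.0029, 122.0000°)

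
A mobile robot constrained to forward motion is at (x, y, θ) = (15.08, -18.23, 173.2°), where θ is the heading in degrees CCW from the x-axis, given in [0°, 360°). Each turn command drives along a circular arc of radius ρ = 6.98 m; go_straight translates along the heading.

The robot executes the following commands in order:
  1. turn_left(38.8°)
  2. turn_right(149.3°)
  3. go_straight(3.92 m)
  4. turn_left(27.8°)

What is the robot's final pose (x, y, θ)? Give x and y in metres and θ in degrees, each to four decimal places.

set_pose: (x, y, θ) = (15.0800, -18.2300, 173.2000°), ρ = 6.98
turn_left(38.8°): centre at ρ to the left, rotate +38.8° → (10.5547, -19.2415, 212.0000°)
turn_right(149.3°): centre at ρ to the right, rotate −149.3° → (0.6533, -10.1208, 62.7000°)
go_straight(3.92): x += 3.92·cos θ, y += 3.92·sin θ → (2.4512, -6.6374, 62.7000°)
turn_left(27.8°): centre at ρ to the left, rotate +27.8° → (3.2284, -3.3751, 90.5000°)

(3.2284, -3.3751, 90.5000°)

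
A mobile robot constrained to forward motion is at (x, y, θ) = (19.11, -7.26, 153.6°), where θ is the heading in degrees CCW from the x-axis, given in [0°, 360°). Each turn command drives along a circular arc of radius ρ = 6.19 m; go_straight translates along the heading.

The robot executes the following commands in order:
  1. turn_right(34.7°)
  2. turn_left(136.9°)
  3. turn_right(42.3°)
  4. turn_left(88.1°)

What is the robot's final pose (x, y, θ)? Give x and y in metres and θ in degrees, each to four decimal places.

set_pose: (x, y, θ) = (19.1100, -7.2600, 153.6000°), ρ = 6.19
turn_right(34.7°): centre at ρ to the right, rotate −34.7° → (16.4432, -4.7071, 118.9000°)
turn_left(136.9°): centre at ρ to the left, rotate +136.9° → (5.0232, -6.1801, 255.8000°)
turn_right(42.3°): centre at ρ to the right, rotate −42.3° → (2.4388, -9.8234, 213.5000°)
turn_left(88.1°): centre at ρ to the left, rotate +88.1° → (0.5831, -18.2287, 301.6000°)

(0.5831, -18.2287, 301.6000°)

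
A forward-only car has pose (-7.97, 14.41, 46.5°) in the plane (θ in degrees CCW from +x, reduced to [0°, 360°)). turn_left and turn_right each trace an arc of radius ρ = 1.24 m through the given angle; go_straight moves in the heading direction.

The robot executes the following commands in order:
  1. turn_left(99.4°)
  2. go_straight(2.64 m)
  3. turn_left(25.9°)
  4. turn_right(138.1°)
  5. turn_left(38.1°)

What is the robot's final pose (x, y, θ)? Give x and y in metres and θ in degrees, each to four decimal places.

(-10.8999, 20.8742, 71.8000°)

set_pose: (x, y, θ) = (-7.9700, 14.4100, 46.5000°), ρ = 1.24
turn_left(99.4°): centre at ρ to the left, rotate +99.4° → (-8.1743, 16.2904, 145.9000°)
go_straight(2.64): x += 2.64·cos θ, y += 2.64·sin θ → (-10.3604, 17.7704, 145.9000°)
turn_left(25.9°): centre at ρ to the left, rotate +25.9° → (-10.8787, 17.9710, 171.8000°)
turn_right(138.1°): centre at ρ to the right, rotate −138.1° → (-11.3898, 20.2299, 33.7000°)
turn_left(38.1°): centre at ρ to the left, rotate +38.1° → (-10.8999, 20.8742, 71.8000°)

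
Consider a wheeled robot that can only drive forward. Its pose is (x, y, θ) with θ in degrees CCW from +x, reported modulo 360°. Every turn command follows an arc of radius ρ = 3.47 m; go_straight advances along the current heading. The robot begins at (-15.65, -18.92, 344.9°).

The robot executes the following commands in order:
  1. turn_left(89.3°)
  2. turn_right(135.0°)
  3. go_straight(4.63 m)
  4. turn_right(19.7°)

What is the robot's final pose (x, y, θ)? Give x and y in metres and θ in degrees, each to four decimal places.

set_pose: (x, y, θ) = (-15.6500, -18.9200, 344.9000°), ρ = 3.47
turn_left(89.3°): centre at ρ to the left, rotate +89.3° → (-11.4072, -16.5146, 434.2000° ≡ 74.2000°)
turn_right(135.0°): centre at ρ to the right, rotate −135.0° → (-5.0392, -15.7666, -60.8000° ≡ 299.2000°)
go_straight(4.63): x += 4.63·cos θ, y += 4.63·sin θ → (-2.7804, -19.8082, 299.2000°)
turn_right(19.7°): centre at ρ to the right, rotate −19.7° → (-2.3871, -20.9283, 279.5000°)

(-2.3871, -20.9283, 279.5000°)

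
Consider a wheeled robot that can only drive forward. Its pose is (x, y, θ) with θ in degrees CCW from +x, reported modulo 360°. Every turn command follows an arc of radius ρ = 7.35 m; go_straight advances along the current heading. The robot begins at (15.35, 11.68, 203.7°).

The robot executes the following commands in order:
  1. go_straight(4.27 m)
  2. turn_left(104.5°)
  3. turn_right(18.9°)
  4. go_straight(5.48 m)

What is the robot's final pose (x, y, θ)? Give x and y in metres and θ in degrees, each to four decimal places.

set_pose: (x, y, θ) = (15.3500, 11.6800, 203.7000°), ρ = 7.35
go_straight(4.27): x += 4.27·cos θ, y += 4.27·sin θ → (11.4401, 9.9637, 203.7000°)
turn_left(104.5°): centre at ρ to the left, rotate +104.5° → (8.6184, -1.3117, 308.2000°)
turn_right(18.9°): centre at ρ to the right, rotate −18.9° → (9.7793, -3.4278, 289.3000°)
go_straight(5.48): x += 5.48·cos θ, y += 5.48·sin θ → (11.5905, -8.5998, 289.3000°)

(11.5905, -8.5998, 289.3000°)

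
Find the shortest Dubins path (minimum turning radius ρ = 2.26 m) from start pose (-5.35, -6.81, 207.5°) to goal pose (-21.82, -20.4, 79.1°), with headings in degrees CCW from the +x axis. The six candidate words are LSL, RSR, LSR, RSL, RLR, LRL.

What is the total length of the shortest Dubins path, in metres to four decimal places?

Let ψ = atan2(Δy, Δx) = atan2(-13.59, -16.47) = -140.4727° be the start→goal bearing.
Normalize: d = |goal − start| / ρ = 21.352962/2.26 = 9.448213, α = (θ_start − ψ) mod 360° = 347.9727° = 6.073270 rad, β = (θ_goal − ψ) mod 360° = 219.5727° = 3.832267 rad.
Common terms: sin α = -0.208378, cos α = 0.978048, sin β = -0.637057, cos β = -0.770817, cos(α−β) = -0.621148, d² = 89.268737. Work in radians in the unit-radius frame; every candidate has L = ρ·(t + p + q).
LSL: p² = 2 + d² − 2cos(α−β) + 2d(sin α − sin β) = 100.611542; p = √p² = 10.030530; φ = atan2(cos β − cos α, d + sin α − sin β) = -0.175250 rad; t = (φ − α) mod 2π = 0.034666 rad, q = (β − φ) mod 2π = 4.007517 rad → L = 2.26·(0.034666 + 10.030530 + 4.007517) = 2.26·14.072713 = 31.804331 m
RSR: p² = 2 + d² − 2cos(α−β) + 2d(sin β − sin α) = 84.410523; p = √p² = 9.187520; φ = atan2(cos α − cos β, d − sin α + sin β) = 0.191521 rad; t = (α − φ) mod 2π = 5.881749 rad, q = (φ − β) mod 2π = 2.642439 rad → L = 2.26·(5.881749 + 9.187520 + 2.642439) = 2.26·17.711708 = 40.028460 m
LSR: p² = d² − 2 + 2cos(α−β) + 2d(sin α + sin β) = 70.050751; p = √p² = 8.369633; φ = atan2(−cos α − cos β, d + sin α + sin β) − atan2(−2, p) = 0.210476 rad; t = (φ − α) mod 2π = 0.420392 rad, q = (φ − β) mod 2π = 2.661395 rad → L = 2.26·(0.420392 + 8.369633 + 2.661395) = 2.26·11.451420 = 25.880208 m
RSL: p² = d² − 2 + 2cos(α−β) − 2d(sin α + sin β) = 102.002132; p = √p² = 10.099610; φ = atan2(cos α + cos β, d − sin α − sin β) − atan2(2, p) = -0.175369 rad; t = (α − φ) mod 2π = 6.248638 rad, q = (β − φ) mod 2π = 4.007636 rad → L = 2.26·(6.248638 + 10.099610 + 4.007636) = 2.26·20.355885 = 46.004299 m
RLR: c = (6 − d² + 2cos(α−β) + 2d(sin α − sin β))/8 = -9.551315, |c| > 1 → infeasible
LRL: c = (6 − d² + 2cos(α−β) − 2d(sin α − sin β))/8 = -11.576443, |c| > 1 → infeasible
Shortest: LSR with L = 25.880208 m ≈ 25.8802 m

25.8802 m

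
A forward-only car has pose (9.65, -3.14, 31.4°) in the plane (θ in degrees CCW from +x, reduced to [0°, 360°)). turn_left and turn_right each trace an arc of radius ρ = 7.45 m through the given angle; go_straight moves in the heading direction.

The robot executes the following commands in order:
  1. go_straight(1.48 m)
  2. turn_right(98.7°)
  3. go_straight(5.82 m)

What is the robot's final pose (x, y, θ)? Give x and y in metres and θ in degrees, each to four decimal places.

(23.9137, -11.2220, 292.7000°)

set_pose: (x, y, θ) = (9.6500, -3.1400, 31.4000°), ρ = 7.45
go_straight(1.48): x += 1.48·cos θ, y += 1.48·sin θ → (10.9133, -2.3689, 31.4000°)
turn_right(98.7°): centre at ρ to the right, rotate −98.7° → (21.6677, -5.8529, -67.3000° ≡ 292.7000°)
go_straight(5.82): x += 5.82·cos θ, y += 5.82·sin θ → (23.9137, -11.2220, 292.7000°)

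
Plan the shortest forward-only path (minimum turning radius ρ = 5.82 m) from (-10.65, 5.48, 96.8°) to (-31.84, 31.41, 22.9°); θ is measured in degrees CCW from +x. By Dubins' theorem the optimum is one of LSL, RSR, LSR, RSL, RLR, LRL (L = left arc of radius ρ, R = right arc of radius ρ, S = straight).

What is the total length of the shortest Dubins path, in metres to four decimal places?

Let ψ = atan2(Δy, Δx) = atan2(25.93, -21.19) = 129.2557° be the start→goal bearing.
Normalize: d = |goal − start| / ρ = 33.487027/5.82 = 5.753785, α = (θ_start − ψ) mod 360° = 327.5443° = 5.716726 rad, β = (θ_goal − ψ) mod 360° = 253.6443° = 4.426928 rad.
Common terms: sin α = -0.536647, cos α = 0.843807, sin β = -0.959532, cos β = -0.281600, cos(α−β) = 0.277315, d² = 33.106039. Work in radians in the unit-radius frame; every candidate has L = ρ·(t + p + q).
LSL: p² = 2 + d² − 2cos(α−β) + 2d(sin α − sin β) = 39.417784; p = √p² = 6.278358; φ = atan2(cos β − cos α, d + sin α − sin β) = -0.180226 rad; t = (φ − α) mod 2π = 0.386233 rad, q = (β − φ) mod 2π = 4.607154 rad → L = 5.82·(0.386233 + 6.278358 + 4.607154) = 5.82·11.271745 = 65.601558 m
RSR: p² = 2 + d² − 2cos(α−β) + 2d(sin β − sin α) = 29.685035; p = √p² = 5.448397; φ = atan2(cos α − cos β, d − sin α + sin β) = 0.208055 rad; t = (α − φ) mod 2π = 5.508671 rad, q = (φ − β) mod 2π = 2.064312 rad → L = 5.82·(5.508671 + 5.448397 + 2.064312) = 5.82·13.021381 = 75.784438 m
LSR: p² = d² − 2 + 2cos(α−β) + 2d(sin α + sin β) = 14.443281; p = √p² = 3.800432; φ = atan2(−cos α − cos β, d + sin α + sin β) − atan2(−2, p) = 0.353143 rad; t = (φ − α) mod 2π = 0.919602 rad, q = (φ − β) mod 2π = 2.209400 rad → L = 5.82·(0.919602 + 3.800432 + 2.209400) = 5.82·6.929434 = 40.329303 m
RSL: p² = d² − 2 + 2cos(α−β) − 2d(sin α + sin β) = 48.878056; p = √p² = 6.991284; φ = atan2(cos α + cos β, d − sin α − sin β) − atan2(2, p) = -0.201238 rad; t = (α − φ) mod 2π = 5.917964 rad, q = (β − φ) mod 2π = 4.628166 rad → L = 5.82·(5.917964 + 6.991284 + 4.628166) = 5.82·17.537414 = 102.067751 m
RLR: c = (6 − d² + 2cos(α−β) + 2d(sin α − sin β))/8 = -2.710629, |c| > 1 → infeasible
LRL: c = (6 − d² + 2cos(α−β) − 2d(sin α − sin β))/8 = -3.927223, |c| > 1 → infeasible
Shortest: LSR with L = 40.329303 m ≈ 40.3293 m

40.3293 m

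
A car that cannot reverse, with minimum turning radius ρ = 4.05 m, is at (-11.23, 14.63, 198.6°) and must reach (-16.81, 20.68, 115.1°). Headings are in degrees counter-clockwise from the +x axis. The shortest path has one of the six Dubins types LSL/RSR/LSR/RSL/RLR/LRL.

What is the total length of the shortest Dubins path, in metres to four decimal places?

Let ψ = atan2(Δy, Δx) = atan2(6.05, -5.58) = 132.6858° be the start→goal bearing.
Normalize: d = |goal − start| / ρ = 8.230365/4.05 = 2.032189, α = (θ_start − ψ) mod 360° = 65.9142° = 1.150420 rad, β = (θ_goal − ψ) mod 360° = 342.4142° = 5.976256 rad.
Common terms: sin α = 0.912935, cos α = 0.408104, sin β = -0.302133, cos β = 0.953266, cos(α−β) = 0.113203, d² = 4.129791. Work in radians in the unit-radius frame; every candidate has L = ρ·(t + p + q).
LSL: p² = 2 + d² − 2cos(α−β) + 2d(sin α − sin β) = 10.841883; p = √p² = 3.292701; φ = atan2(cos β − cos α, d + sin α − sin β) = 0.166333 rad; t = (φ − α) mod 2π = 5.299098 rad, q = (β − φ) mod 2π = 5.809923 rad → L = 4.05·(5.299098 + 3.292701 + 5.809923) = 4.05·14.401722 = 58.326975 m
RSR: p² = 2 + d² − 2cos(α−β) + 2d(sin β − sin α) = 0.964886; p = √p² = 0.982286; φ = atan2(cos α − cos β, d − sin α + sin β) = -0.588354 rad; t = (α − φ) mod 2π = 1.738774 rad, q = (φ − β) mod 2π = 6.001761 rad → L = 4.05·(1.738774 + 0.982286 + 6.001761) = 4.05·8.722822 = 35.327427 m
LSR: p² = d² − 2 + 2cos(α−β) + 2d(sin α + sin β) = 4.838728; p = √p² = 2.199711; φ = atan2(−cos α − cos β, d + sin α + sin β) − atan2(−2, p) = 0.262236 rad; t = (φ − α) mod 2π = 5.395002 rad, q = (φ − β) mod 2π = 0.569166 rad → L = 4.05·(5.395002 + 2.199711 + 0.569166) = 4.05·8.163879 = 33.063709 m
RSL: p² = d² − 2 + 2cos(α−β) − 2d(sin α + sin β) = -0.126333 < 0 → infeasible
RLR: c = (6 − d² + 2cos(α−β) + 2d(sin α − sin β))/8 = 0.879389; p = 2π − arccos c = 5.786967 rad; φ = atan2(cos α − cos β, d − sin α + sin β) = -0.588354 rad; t = (α − φ + p/2) mod 2π = 4.632258 rad, q = (α − β − t + p) mod 2π = 2.612059 rad → L = 4.05·(4.632258 + 5.786967 + 2.612059) = 4.05·13.031283 = 52.776698 m
LRL: c = (6 − d² + 2cos(α−β) − 2d(sin α − sin β))/8 = -0.355235; p = 2π − arccos c = 4.349223 rad; φ = atan2(cos β − cos α, d + sin α − sin β) = 0.166333 rad; t = (φ − α + p/2) mod 2π = 1.190524 rad, q = (β − α − t + p) mod 2π = 1.701349 rad → L = 4.05·(1.190524 + 4.349223 + 1.701349) = 4.05·7.241096 = 29.326440 m
Shortest: LRL with L = 29.326440 m ≈ 29.3264 m

29.3264 m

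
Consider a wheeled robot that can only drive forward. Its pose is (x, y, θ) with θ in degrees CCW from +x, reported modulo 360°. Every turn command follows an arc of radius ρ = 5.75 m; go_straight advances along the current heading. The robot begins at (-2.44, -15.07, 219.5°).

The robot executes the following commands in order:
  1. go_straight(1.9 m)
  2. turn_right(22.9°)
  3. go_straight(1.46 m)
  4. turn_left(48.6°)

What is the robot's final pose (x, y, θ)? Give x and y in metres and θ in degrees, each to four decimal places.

set_pose: (x, y, θ) = (-2.4400, -15.0700, 219.5000°), ρ = 5.75
go_straight(1.9): x += 1.9·cos θ, y += 1.9·sin θ → (-3.9061, -16.2785, 219.5000°)
turn_right(22.9°): centre at ρ to the right, rotate −22.9° → (-5.9208, -17.3521, 196.6000°)
go_straight(1.46): x += 1.46·cos θ, y += 1.46·sin θ → (-7.3200, -17.7692, 196.6000°)
turn_left(48.6°): centre at ρ to the left, rotate +48.6° → (-10.8970, -20.8677, 245.2000°)

(-10.8970, -20.8677, 245.2000°)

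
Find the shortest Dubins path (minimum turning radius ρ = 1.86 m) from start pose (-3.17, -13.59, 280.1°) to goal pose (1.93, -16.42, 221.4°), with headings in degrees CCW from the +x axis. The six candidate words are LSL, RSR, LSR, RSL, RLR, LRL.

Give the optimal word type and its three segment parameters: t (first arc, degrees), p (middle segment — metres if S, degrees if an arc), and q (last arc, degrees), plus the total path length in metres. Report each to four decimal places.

Let ψ = atan2(Δy, Δx) = atan2(-2.83, 5.10) = -29.0260° be the start→goal bearing.
Normalize: d = |goal − start| / ρ = 5.832572/1.86 = 3.135792, α = (θ_start − ψ) mod 360° = 309.1260° = 5.395266 rad, β = (θ_goal − ψ) mod 360° = 250.4260° = 4.370758 rad.
Common terms: sin α = -0.775760, cos α = 0.631028, sin β = -0.942209, cos β = -0.335024, cos(α−β) = 0.519519, d² = 9.833189. Work in radians in the unit-radius frame; every candidate has L = ρ·(t + p + q).
LSL: p² = 2 + d² − 2cos(α−β) + 2d(sin α − sin β) = 11.838050; p = √p² = 3.440647; φ = atan2(cos β − cos α, d + sin α − sin β) = -0.284603 rad; t = (φ − α) mod 2π = 0.603316 rad, q = (β − φ) mod 2π = 4.655361 rad → L = 1.86·(0.603316 + 3.440647 + 4.655361) = 1.86·8.699324 = 16.180742 m
RSR: p² = 2 + d² − 2cos(α−β) + 2d(sin β − sin α) = 9.750251; p = √p² = 3.122539; φ = atan2(cos α − cos β, d − sin α + sin β) = 0.314541 rad; t = (α − φ) mod 2π = 5.080725 rad, q = (φ − β) mod 2π = 2.226969 rad → L = 1.86·(5.080725 + 3.122539 + 2.226969) = 1.86·10.430233 = 19.400233 m
LSR: p² = d² − 2 + 2cos(α−β) + 2d(sin α + sin β) = -1.902164 < 0 → infeasible
RSL: p² = d² − 2 + 2cos(α−β) − 2d(sin α + sin β) = 19.646618; p = √p² = 4.432451; φ = atan2(cos α + cos β, d − sin α − sin β) − atan2(2, p) = -0.362957 rad; t = (α − φ) mod 2π = 5.758223 rad, q = (β − φ) mod 2π = 4.733715 rad → L = 1.86·(5.758223 + 4.432451 + 4.733715) = 1.86·14.924389 = 27.759364 m
RLR: c = (6 − d² + 2cos(α−β) + 2d(sin α − sin β))/8 = -0.218781; p = 2π − arccos c = 4.491824 rad; φ = atan2(cos α − cos β, d − sin α + sin β) = 0.314541 rad; t = (α − φ + p/2) mod 2π = 1.043451 rad, q = (α − β − t + p) mod 2π = 4.472880 rad → L = 1.86·(1.043451 + 4.491824 + 4.472880) = 1.86·10.008155 = 18.615169 m
LRL: c = (6 − d² + 2cos(α−β) − 2d(sin α − sin β))/8 = -0.479756; p = 2π − arccos c = 4.212012 rad; φ = atan2(cos β − cos α, d + sin α − sin β) = -0.284603 rad; t = (φ − α + p/2) mod 2π = 2.709322 rad, q = (β − α − t + p) mod 2π = 0.478181 rad → L = 1.86·(2.709322 + 4.212012 + 0.478181) = 1.86·7.399516 = 13.763100 m
Shortest: LRL with L = 13.763100 m ≈ 13.7631 m
Convert LRL to answer units (arcs ×180/π): t = 2.709322·180/π = 155.2327°, p = 4.212012·180/π = 241.3305°, q = 0.478181·180/π = 27.3978°, L = 13.7631 m.

LRL: t = 155.2327°, p = 241.3305°, q = 27.3978°, L = 13.7631 m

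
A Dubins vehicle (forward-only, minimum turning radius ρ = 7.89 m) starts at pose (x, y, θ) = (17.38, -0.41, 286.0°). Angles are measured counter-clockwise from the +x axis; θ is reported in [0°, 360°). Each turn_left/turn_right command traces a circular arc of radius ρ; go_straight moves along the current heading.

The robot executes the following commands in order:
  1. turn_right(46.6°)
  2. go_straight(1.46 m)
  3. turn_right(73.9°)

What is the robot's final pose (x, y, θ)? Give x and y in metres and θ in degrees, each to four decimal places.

set_pose: (x, y, θ) = (17.3800, -0.4100, 286.0000°), ρ = 7.89
turn_right(46.6°): centre at ρ to the right, rotate −46.6° → (16.5869, -6.6011, 239.4000°)
go_straight(1.46): x += 1.46·cos θ, y += 1.46·sin θ → (15.8437, -7.8578, 239.4000°)
turn_right(73.9°): centre at ρ to the right, rotate −73.9° → (7.0769, -11.4801, 165.5000°)

(7.0769, -11.4801, 165.5000°)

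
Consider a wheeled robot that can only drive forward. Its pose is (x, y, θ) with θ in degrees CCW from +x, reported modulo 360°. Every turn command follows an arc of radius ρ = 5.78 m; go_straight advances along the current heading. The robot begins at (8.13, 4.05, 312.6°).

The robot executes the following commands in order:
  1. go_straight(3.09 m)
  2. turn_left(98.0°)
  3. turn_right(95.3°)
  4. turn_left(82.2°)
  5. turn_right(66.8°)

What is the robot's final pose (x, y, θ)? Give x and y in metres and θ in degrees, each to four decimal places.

set_pose: (x, y, θ) = (8.1300, 4.0500, 312.6000°), ρ = 5.78
go_straight(3.09): x += 3.09·cos θ, y += 3.09·sin θ → (10.2215, 1.7755, 312.6000°)
turn_left(98.0°): centre at ρ to the left, rotate +98.0° → (18.9426, 2.0191, 410.6000° ≡ 50.6000°)
turn_right(95.3°): centre at ρ to the right, rotate −95.3° → (27.4746, 2.4587, -44.7000° ≡ 315.3000°)
turn_left(82.2°): centre at ρ to the left, rotate +82.2° → (35.0589, 1.9816, 397.5000° ≡ 37.5000°)
turn_right(66.8°): centre at ρ to the right, rotate −66.8° → (41.4061, 2.4366, -29.3000° ≡ 330.7000°)

(41.4061, 2.4366, 330.7000°)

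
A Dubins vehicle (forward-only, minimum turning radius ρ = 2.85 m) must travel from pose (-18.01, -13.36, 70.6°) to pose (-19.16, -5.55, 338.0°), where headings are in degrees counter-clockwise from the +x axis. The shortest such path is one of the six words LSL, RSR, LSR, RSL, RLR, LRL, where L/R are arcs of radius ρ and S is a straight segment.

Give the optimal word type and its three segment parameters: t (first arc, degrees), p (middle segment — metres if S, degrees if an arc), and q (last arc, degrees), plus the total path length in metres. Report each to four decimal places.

Let ψ = atan2(Δy, Δx) = atan2(7.81, -1.15) = 98.3764° be the start→goal bearing.
Normalize: d = |goal − start| / ρ = 7.894213/2.85 = 2.769899, α = (θ_start − ψ) mod 360° = 332.2236° = 5.798395 rad, β = (θ_goal − ψ) mod 360° = 239.6236° = 4.182220 rad.
Common terms: sin α = -0.466023, cos α = 0.884773, sin β = -0.862722, cos β = -0.505679, cos(α−β) = -0.045363, d² = 7.672342. Work in radians in the unit-radius frame; every candidate has L = ρ·(t + p + q).
LSL: p² = 2 + d² − 2cos(α−β) + 2d(sin α − sin β) = 11.960699; p = √p² = 3.458424; φ = atan2(cos β − cos α, d + sin α − sin β) = -0.413752 rad; t = (φ − α) mod 2π = 0.071038 rad, q = (β − φ) mod 2π = 4.595972 rad → L = 2.85·(0.071038 + 3.458424 + 4.595972) = 2.85·8.125435 = 23.157489 m
RSR: p² = 2 + d² − 2cos(α−β) + 2d(sin β − sin α) = 7.565437; p = √p² = 2.750534; φ = atan2(cos α − cos β, d − sin α + sin β) = 0.529985 rad; t = (α − φ) mod 2π = 5.268410 rad, q = (φ − β) mod 2π = 2.630951 rad → L = 2.85·(5.268410 + 2.750534 + 2.630951) = 2.85·10.649894 = 30.352199 m
LSR: p² = d² − 2 + 2cos(α−β) + 2d(sin α + sin β) = -1.779361 < 0 → infeasible
RSL: p² = d² − 2 + 2cos(α−β) − 2d(sin α + sin β) = 12.942594; p = √p² = 3.597582; φ = atan2(cos α + cos β, d − sin α − sin β) − atan2(2, p) = -0.415154 rad; t = (α − φ) mod 2π = 6.213549 rad, q = (β − φ) mod 2π = 4.597374 rad → L = 2.85·(6.213549 + 3.597582 + 4.597374) = 2.85·14.408504 = 41.064237 m
RLR: c = (6 − d² + 2cos(α−β) + 2d(sin α − sin β))/8 = 0.054320; p = 2π − arccos c = 4.766736 rad; φ = atan2(cos α − cos β, d − sin α + sin β) = 0.529985 rad; t = (α − φ + p/2) mod 2π = 1.368592 rad, q = (α − β − t + p) mod 2π = 5.014319 rad → L = 2.85·(1.368592 + 4.766736 + 5.014319) = 2.85·11.149647 = 31.776494 m
LRL: c = (6 − d² + 2cos(α−β) − 2d(sin α − sin β))/8 = -0.495087; p = 2π − arccos c = 4.194454 rad; φ = atan2(cos β − cos α, d + sin α − sin β) = -0.413752 rad; t = (φ − α + p/2) mod 2π = 2.168265 rad, q = (β − α − t + p) mod 2π = 0.410014 rad → L = 2.85·(2.168265 + 4.194454 + 0.410014) = 2.85·6.772732 = 19.302287 m
Shortest: LRL with L = 19.302287 m ≈ 19.3023 m
Convert LRL to answer units (arcs ×180/π): t = 2.168265·180/π = 124.2324°, p = 4.194454·180/π = 240.3245°, q = 0.410014·180/π = 23.4921°, L = 19.3023 m.

LRL: t = 124.2324°, p = 240.3245°, q = 23.4921°, L = 19.3023 m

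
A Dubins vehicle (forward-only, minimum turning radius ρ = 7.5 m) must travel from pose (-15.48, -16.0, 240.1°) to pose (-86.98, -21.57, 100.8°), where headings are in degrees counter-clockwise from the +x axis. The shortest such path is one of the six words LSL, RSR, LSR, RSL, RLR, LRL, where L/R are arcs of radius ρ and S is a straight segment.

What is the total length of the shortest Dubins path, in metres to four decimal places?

Let ψ = atan2(Δy, Δx) = atan2(-5.57, -71.50) = -175.5455° be the start→goal bearing.
Normalize: d = |goal − start| / ρ = 71.716629/7.5 = 9.562217, α = (θ_start − ψ) mod 360° = 55.6455° = 0.971198 rad, β = (θ_goal − ψ) mod 360° = 276.3455° = 4.823139 rad.
Common terms: sin α = 0.825562, cos α = 0.564311, sin β = -0.993873, cos β = 0.110524, cos(α−β) = -0.758134, d² = 91.435998. Work in radians in the unit-radius frame; every candidate has L = ρ·(t + p + q).
LSL: p² = 2 + d² − 2cos(α−β) + 2d(sin α − sin β) = 129.747945; p = √p² = 11.390696; φ = atan2(cos β − cos α, d + sin α − sin β) = -0.039849 rad; t = (φ − α) mod 2π = 5.272139 rad, q = (β − φ) mod 2π = 4.862988 rad → L = 7.5·(5.272139 + 11.390696 + 4.862988) = 7.5·21.525823 = 161.443669 m
RSR: p² = 2 + d² − 2cos(α−β) + 2d(sin β − sin α) = 60.156589; p = √p² = 7.756068; φ = atan2(cos α − cos β, d − sin α + sin β) = 0.058541 rad; t = (α − φ) mod 2π = 0.912657 rad, q = (φ − β) mod 2π = 1.518587 rad → L = 7.5·(0.912657 + 7.756068 + 1.518587) = 7.5·10.187312 = 76.404836 m
LSR: p² = d² − 2 + 2cos(α−β) + 2d(sin α + sin β) = 84.700873; p = √p² = 9.203308; φ = atan2(−cos α − cos β, d + sin α + sin β) − atan2(−2, p) = 0.142272 rad; t = (φ − α) mod 2π = 5.454259 rad, q = (φ − β) mod 2π = 1.602318 rad → L = 7.5·(5.454259 + 9.203308 + 1.602318) = 7.5·16.259885 = 121.949134 m
RSL: p² = d² − 2 + 2cos(α−β) − 2d(sin α + sin β) = 91.138586; p = √p² = 9.546653; φ = atan2(cos α + cos β, d − sin α − sin β) − atan2(2, p) = -0.137269 rad; t = (α − φ) mod 2π = 1.108467 rad, q = (β − φ) mod 2π = 4.960409 rad → L = 7.5·(1.108467 + 9.546653 + 4.960409) = 7.5·15.615529 = 117.116468 m
RLR: c = (6 − d² + 2cos(α−β) + 2d(sin α − sin β))/8 = -6.519574, |c| > 1 → infeasible
LRL: c = (6 − d² + 2cos(α−β) − 2d(sin α − sin β))/8 = -15.218493, |c| > 1 → infeasible
Shortest: RSR with L = 76.404836 m ≈ 76.4048 m

76.4048 m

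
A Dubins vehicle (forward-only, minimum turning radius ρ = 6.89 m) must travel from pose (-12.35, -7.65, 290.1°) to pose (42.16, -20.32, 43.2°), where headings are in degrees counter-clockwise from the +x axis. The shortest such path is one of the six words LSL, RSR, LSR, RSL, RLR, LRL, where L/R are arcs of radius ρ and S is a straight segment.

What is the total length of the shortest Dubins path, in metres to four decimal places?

58.0663 m

Let ψ = atan2(Δy, Δx) = atan2(-12.67, 54.51) = -13.0852° be the start→goal bearing.
Normalize: d = |goal − start| / ρ = 55.963104/6.89 = 8.122366, α = (θ_start − ψ) mod 360° = 303.1852° = 5.291579 rad, β = (θ_goal − ψ) mod 360° = 56.2852° = 0.982361 rad.
Common terms: sin α = -0.836906, cos α = 0.547347, sin β = 0.831810, cos β = 0.555060, cos(α−β) = -0.392337, d² = 65.972835. Work in radians in the unit-radius frame; every candidate has L = ρ·(t + p + q).
LSL: p² = 2 + d² − 2cos(α−β) + 2d(sin α − sin β) = 41.649656; p = √p² = 6.453654; φ = atan2(cos β − cos α, d + sin α − sin β) = 0.001195 rad; t = (φ − α) mod 2π = 0.992801 rad, q = (β − φ) mod 2π = 0.981166 rad → L = 6.89·(0.992801 + 6.453654 + 0.981166) = 6.89·8.427622 = 58.066314 m
RSR: p² = 2 + d² − 2cos(α−β) + 2d(sin β − sin α) = 95.865362; p = √p² = 9.791086; φ = atan2(cos α − cos β, d − sin α + sin β) = -0.000788 rad; t = (α − φ) mod 2π = 5.292367 rad, q = (φ − β) mod 2π = 5.300036 rad → L = 6.89·(5.292367 + 9.791086 + 5.300036) = 6.89·20.383489 = 140.442240 m
LSR: p² = d² − 2 + 2cos(α−β) + 2d(sin α + sin β) = 63.105384; p = √p² = 7.943890; φ = atan2(−cos α − cos β, d + sin α + sin β) − atan2(−2, p) = 0.111656 rad; t = (φ − α) mod 2π = 1.103262 rad, q = (φ − β) mod 2π = 5.412480 rad → L = 6.89·(1.103262 + 7.943890 + 5.412480) = 6.89·14.459631 = 99.626858 m
RSL: p² = d² − 2 + 2cos(α−β) − 2d(sin α + sin β) = 63.270937; p = √p² = 7.954303; φ = atan2(cos α + cos β, d − sin α − sin β) − atan2(2, p) = -0.111513 rad; t = (α − φ) mod 2π = 5.403092 rad, q = (β − φ) mod 2π = 1.093875 rad → L = 6.89·(5.403092 + 7.954303 + 1.093875) = 6.89·14.451270 = 99.569251 m
RLR: c = (6 − d² + 2cos(α−β) + 2d(sin α − sin β))/8 = -10.983170, |c| > 1 → infeasible
LRL: c = (6 − d² + 2cos(α−β) − 2d(sin α − sin β))/8 = -4.206207, |c| > 1 → infeasible
Shortest: LSL with L = 58.066314 m ≈ 58.0663 m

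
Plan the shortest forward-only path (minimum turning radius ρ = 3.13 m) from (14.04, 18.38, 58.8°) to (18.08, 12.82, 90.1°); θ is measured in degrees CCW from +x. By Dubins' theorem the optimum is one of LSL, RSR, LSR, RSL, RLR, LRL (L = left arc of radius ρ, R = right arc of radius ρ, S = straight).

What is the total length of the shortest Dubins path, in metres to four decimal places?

Let ψ = atan2(Δy, Δx) = atan2(-5.56, 4.04) = -53.9971° be the start→goal bearing.
Normalize: d = |goal − start| / ρ = 6.872787/3.13 = 2.195779, α = (θ_start − ψ) mod 360° = 112.7971° = 1.968682 rad, β = (θ_goal − ψ) mod 360° = 144.0971° = 2.514970 rad.
Common terms: sin α = 0.921882, cos α = -0.387470, sin β = 0.586413, cos β = -0.810012, cos(α−β) = 0.854459, d² = 4.821444. Work in radians in the unit-radius frame; every candidate has L = ρ·(t + p + q).
LSL: p² = 2 + d² − 2cos(α−β) + 2d(sin α − sin β) = 6.585760; p = √p² = 2.566274; φ = atan2(cos β − cos α, d + sin α − sin β) = -0.165405 rad; t = (φ − α) mod 2π = 4.149098 rad, q = (β − φ) mod 2π = 2.680375 rad → L = 3.13·(4.149098 + 2.566274 + 2.680375) = 3.13·9.395747 = 29.408688 m
RSR: p² = 2 + d² − 2cos(α−β) + 2d(sin β − sin α) = 3.639291; p = √p² = 1.907693; φ = atan2(cos α − cos β, d − sin α + sin β) = 0.223346 rad; t = (α − φ) mod 2π = 1.745335 rad, q = (φ − β) mod 2π = 3.991562 rad → L = 3.13·(1.745335 + 1.907693 + 3.991562) = 3.13·7.644590 = 23.927566 m
LSR: p² = d² − 2 + 2cos(α−β) + 2d(sin α + sin β) = 11.154126; p = √p² = 3.339779; φ = atan2(−cos α − cos β, d + sin α + sin β) − atan2(−2, p) = 0.852250 rad; t = (φ − α) mod 2π = 5.166754 rad, q = (φ − β) mod 2π = 4.620466 rad → L = 3.13·(5.166754 + 3.339779 + 4.620466) = 3.13·13.126999 = 41.087507 m
RSL: p² = d² − 2 + 2cos(α−β) − 2d(sin α + sin β) = -2.093403 < 0 → infeasible
RLR: c = (6 − d² + 2cos(α−β) + 2d(sin α − sin β))/8 = 0.545089; p = 2π − arccos c = 5.288884 rad; φ = atan2(cos α − cos β, d − sin α + sin β) = 0.223346 rad; t = (α − φ + p/2) mod 2π = 4.389777 rad, q = (α − β − t + p) mod 2π = 0.352819 rad → L = 3.13·(4.389777 + 5.288884 + 0.352819) = 3.13·10.031479 = 31.398531 m
LRL: c = (6 − d² + 2cos(α−β) − 2d(sin α − sin β))/8 = 0.176780; p = 2π − arccos c = 4.890103 rad; φ = atan2(cos β − cos α, d + sin α − sin β) = -0.165405 rad; t = (φ − α + p/2) mod 2π = 0.310964 rad, q = (β − α − t + p) mod 2π = 5.125427 rad → L = 3.13·(0.310964 + 4.890103 + 5.125427) = 3.13·10.326494 = 32.321926 m
Shortest: RSR with L = 23.927566 m ≈ 23.9276 m

23.9276 m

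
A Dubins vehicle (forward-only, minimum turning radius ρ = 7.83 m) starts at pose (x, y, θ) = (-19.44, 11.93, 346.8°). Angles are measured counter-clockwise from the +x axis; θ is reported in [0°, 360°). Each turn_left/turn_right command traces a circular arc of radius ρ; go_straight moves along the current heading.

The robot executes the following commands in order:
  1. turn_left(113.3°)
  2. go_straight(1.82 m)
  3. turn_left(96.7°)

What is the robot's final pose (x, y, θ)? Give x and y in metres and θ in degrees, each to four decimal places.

set_pose: (x, y, θ) = (-19.4400, 11.9300, 346.8000°), ρ = 7.83
turn_left(113.3°): centre at ρ to the left, rotate +113.3° → (-9.9434, 20.9262, 460.1000° ≡ 100.1000°)
go_straight(1.82): x += 1.82·cos θ, y += 1.82·sin θ → (-10.2625, 22.7180, 100.1000°)
turn_left(96.7°): centre at ρ to the left, rotate +96.7° → (-20.2343, 28.8407, 196.8000°)

(-20.2343, 28.8407, 196.8000°)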